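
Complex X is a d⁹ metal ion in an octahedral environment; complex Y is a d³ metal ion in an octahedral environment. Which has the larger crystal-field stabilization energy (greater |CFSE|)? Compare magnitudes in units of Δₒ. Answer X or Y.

Y

X: t₂g⁶ eg³, CFSE = -0.6Δₒ.
Y: For octahedral d³ the high- and low-spin configurations coincide; t2g^3 e_g^0, CFSE = -1.2Δₒ.
So Y has the larger |CFSE|.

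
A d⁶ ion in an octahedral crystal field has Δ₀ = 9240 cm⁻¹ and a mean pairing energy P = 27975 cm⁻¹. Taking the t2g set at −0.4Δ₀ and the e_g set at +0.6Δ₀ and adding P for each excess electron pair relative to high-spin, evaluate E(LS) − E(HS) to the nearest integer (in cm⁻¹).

In the high-spin limit (t2g^4 e_g^2) the orbital term is -0.4Δ₀ = -3696 cm⁻¹, with no excess pairing.
Low-spin: t2g^6 e_g^0, orbital CFSE = -2.4Δ₀ = -22176 cm⁻¹; plus 2 excess pairs × P = +55950 cm⁻¹; total 33774 cm⁻¹.
E(LS) − E(HS) = 33774 − (-3696) = 37470 cm⁻¹.

37470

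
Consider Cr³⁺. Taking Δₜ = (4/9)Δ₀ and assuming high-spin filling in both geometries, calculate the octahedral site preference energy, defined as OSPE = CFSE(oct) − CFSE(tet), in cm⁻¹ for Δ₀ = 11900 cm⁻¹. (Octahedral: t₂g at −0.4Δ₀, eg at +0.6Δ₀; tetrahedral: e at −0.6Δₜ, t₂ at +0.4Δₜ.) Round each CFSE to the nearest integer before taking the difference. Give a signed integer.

Cr sits in group 6; removing 3 electrons leaves Cr³⁺ with 6 − 3 = 3 d electrons.
Octahedral high-spin t₂g³ eg⁰: CFSE = -1.2 × 11900 = -14280 cm⁻¹.
In a tetrahedral site the filling is e² t₂¹: CFSE(tet) = -0.8Δₜ = -0.8 × (4/9)(11900) = -4231 cm⁻¹.
Subtracting, OSPE = -14280 − (-4231) = -10049 cm⁻¹.

-10049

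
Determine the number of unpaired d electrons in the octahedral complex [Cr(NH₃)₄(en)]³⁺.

3

Ligand charges: 4×(+0) from NH₃ and 1×(+0) from en sum to +0; with overall charge +3, Cr is +3.
Cr sits in group 6; removing 3 electrons leaves Cr³⁺ with 6 − 3 = 3 d electrons.
Configuration: t2g^3 e_g^0, giving 3 unpaired electrons.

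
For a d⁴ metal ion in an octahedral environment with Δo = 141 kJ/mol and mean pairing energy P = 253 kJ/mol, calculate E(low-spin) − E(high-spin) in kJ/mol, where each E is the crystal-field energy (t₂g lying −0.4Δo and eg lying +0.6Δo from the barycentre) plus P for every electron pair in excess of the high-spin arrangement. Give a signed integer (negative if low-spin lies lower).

112

High-spin: t₂g³ eg¹, CFSE = -0.6Δo = -85 kJ/mol.
Low-spin: t₂g⁴ eg⁰, orbital CFSE = -1.6Δo = -226 kJ/mol; plus 1 excess pair × P = +253 kJ/mol; total 27 kJ/mol.
The difference is 27 − (-85) = 112 kJ/mol, so high-spin lies lower.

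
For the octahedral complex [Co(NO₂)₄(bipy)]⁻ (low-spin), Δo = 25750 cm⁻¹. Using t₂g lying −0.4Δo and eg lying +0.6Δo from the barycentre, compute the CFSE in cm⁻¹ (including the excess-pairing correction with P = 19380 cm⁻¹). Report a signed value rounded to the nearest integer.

Ligand charges: 4×(-1) from NO₂⁻ and 1×(+0) from bipy sum to -4; with overall charge -1, Co is +3.
Co is in group 9, so Co³⁺ is d⁶ (9 − 3 = 6).
Configuration: t₂g⁶ eg⁰.
CFSE(orbital) = 6×(-0.4Δo) + 0×(0.6Δo) = -2.4Δo; with Δo = 25750 cm⁻¹ that is -61800 cm⁻¹.
Relative to high-spin t₂g⁴ eg² (1 paired), the low-spin configuration has 2 additional pairs, contributing +2 × 19380 = +38760 cm⁻¹.
Overall CFSE = -61800 + 38760 = -23040 cm⁻¹.

-23040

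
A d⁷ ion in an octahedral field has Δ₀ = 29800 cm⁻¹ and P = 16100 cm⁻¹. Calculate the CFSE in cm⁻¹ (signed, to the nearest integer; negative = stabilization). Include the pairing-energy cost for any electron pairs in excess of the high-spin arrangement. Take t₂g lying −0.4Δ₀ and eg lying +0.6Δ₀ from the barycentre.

Since Δ₀ = 29800 cm⁻¹ > P = 16100 cm⁻¹, the complex adopts the low-spin configuration.
Configuration: t₂g⁶ eg¹.
Orbital CFSE = -1.8Δ₀ = -1.8 × 29800 = -53640 cm⁻¹.
Excess pairs vs high-spin: 3 − 2 = 1; pairing cost = +16100 cm⁻¹.
Net CFSE = -53640 + 16100 = -37540 cm⁻¹.

-37540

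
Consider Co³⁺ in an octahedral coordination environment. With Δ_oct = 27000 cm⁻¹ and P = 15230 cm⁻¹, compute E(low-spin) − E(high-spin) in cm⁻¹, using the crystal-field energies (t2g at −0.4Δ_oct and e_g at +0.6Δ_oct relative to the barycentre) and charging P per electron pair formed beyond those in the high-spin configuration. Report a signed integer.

-23540

Group 9 minus oxidation state +3 gives a d⁶ configuration for Co³⁺.
In the high-spin limit (t2g^4 e_g^2) the orbital term is -0.4Δ_oct = -10800 cm⁻¹, with no excess pairing.
Low-spin: t2g^6 e_g^0, orbital CFSE = -2.4Δ_oct = -64800 cm⁻¹; plus 2 excess pairs × P = +30460 cm⁻¹; total -34340 cm⁻¹.
Thus E(LS) − E(HS) = -23540 cm⁻¹.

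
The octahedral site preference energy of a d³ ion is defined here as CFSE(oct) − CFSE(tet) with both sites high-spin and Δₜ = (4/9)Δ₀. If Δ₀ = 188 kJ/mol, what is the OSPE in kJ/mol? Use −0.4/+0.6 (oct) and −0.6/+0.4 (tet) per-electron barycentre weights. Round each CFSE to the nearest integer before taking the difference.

-159

In an octahedral site d³ (HS) is t₂g³ eg⁰, giving CFSE(oct) = -1.2Δ₀ = -226 kJ/mol.
Tetrahedral e² t₂¹ gives -0.8Δₜ = -0.8 × (4/9) × 188 = -67 kJ/mol.
OSPE = -226 − (-67) = -159 kJ/mol.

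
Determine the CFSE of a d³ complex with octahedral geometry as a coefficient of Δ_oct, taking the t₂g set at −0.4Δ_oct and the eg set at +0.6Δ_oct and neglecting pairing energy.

-1.2 Δ_oct

Configuration: t₂g³ eg⁰.
CFSE = 3(-0.4Δ_oct) + 0(0.6Δ_oct) = -1.2Δ_oct + 0.0Δ_oct = -1.2Δ_oct.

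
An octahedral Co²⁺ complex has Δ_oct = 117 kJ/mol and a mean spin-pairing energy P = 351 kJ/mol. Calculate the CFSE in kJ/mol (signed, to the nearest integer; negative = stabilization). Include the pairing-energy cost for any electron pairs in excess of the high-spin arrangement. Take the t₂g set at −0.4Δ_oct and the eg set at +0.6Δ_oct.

Group 9 minus oxidation state +2 gives a d⁷ configuration for Co²⁺.
Δ_oct < P, so pairing is avoided: the ground state is high-spin.
Configuration: t₂g⁵ eg².
Orbital CFSE = -0.8Δ_oct = -0.8 × 117 = -94 kJ/mol.
High-spin has no excess pairs, so no pairing correction applies.

-94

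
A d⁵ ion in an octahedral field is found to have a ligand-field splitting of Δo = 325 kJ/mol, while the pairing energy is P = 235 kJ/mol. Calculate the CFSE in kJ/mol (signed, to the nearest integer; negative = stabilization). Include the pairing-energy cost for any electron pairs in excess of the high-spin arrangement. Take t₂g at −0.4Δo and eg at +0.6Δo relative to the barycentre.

-180

Δo > P, so pairing is preferred: the ground state is low-spin.
Filling d⁵ accordingly: t₂g⁵ eg⁰.
Orbital CFSE = -2.0Δo = -2.0 × 325 = -650 kJ/mol.
Excess pairs vs high-spin: 2 − 0 = 2; pairing cost = +470 kJ/mol.
Net CFSE = -650 + 470 = -180 kJ/mol.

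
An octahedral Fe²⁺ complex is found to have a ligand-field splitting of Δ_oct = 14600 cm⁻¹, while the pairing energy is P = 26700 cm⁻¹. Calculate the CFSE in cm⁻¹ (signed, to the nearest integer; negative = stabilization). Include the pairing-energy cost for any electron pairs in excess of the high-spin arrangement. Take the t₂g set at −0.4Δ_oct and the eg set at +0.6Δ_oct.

Fe sits in group 8; removing 2 electrons leaves Fe²⁺ with 8 − 2 = 6 d electrons.
Here Δ_oct < P (14600 < 26700), so the high-spin state is favoured.
Filling d⁶ accordingly: t₂g⁴ eg².
Orbital CFSE = -0.4Δ_oct = -0.4 × 14600 = -5840 cm⁻¹.
High-spin has no excess pairs, so no pairing correction applies.

-5840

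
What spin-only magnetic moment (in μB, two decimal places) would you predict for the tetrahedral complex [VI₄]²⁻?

3.87 μB

Each I⁻ contributes -1; 4 × (-1) = -4. With overall charge -2, V is in the +2 oxidation state.
V sits in group 5; removing 2 electrons leaves V²⁺ with 5 − 2 = 3 d electrons.
Tetrahedral fields are weak (Δₜ ≈ 4/9 Δₒ), so electrons fill high-spin.
Configuration: e^2 t2^1 → 3 unpaired electrons.
μ(spin-only) = √[3(3+2)] = √15 ≈ 3.87 μB.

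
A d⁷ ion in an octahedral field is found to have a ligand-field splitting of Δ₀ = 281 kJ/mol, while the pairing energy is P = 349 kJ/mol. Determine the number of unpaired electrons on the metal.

Since Δ₀ = 281 kJ/mol < P = 349 kJ/mol, the complex adopts the high-spin configuration.
Filling d⁷ accordingly: t₂g⁵ eg².
Unpaired electrons: 3.

3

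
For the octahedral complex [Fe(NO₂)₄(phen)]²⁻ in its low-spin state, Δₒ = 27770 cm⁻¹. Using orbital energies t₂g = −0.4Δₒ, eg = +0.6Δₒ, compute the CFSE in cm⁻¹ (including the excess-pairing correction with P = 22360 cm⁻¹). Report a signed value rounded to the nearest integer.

Ligand charges: 4×(-1) from NO₂⁻ and 1×(+0) from phen sum to -4; with overall charge -2, Fe is +2.
Group 8 minus oxidation state +2 gives a d⁶ configuration for Fe²⁺.
The d⁶ electrons fill as t₂g⁶ eg⁰.
The orbital stabilization is -2.4Δₒ = -2.4 × 27770 = -66648 cm⁻¹.
Pairing penalty: 3 pairs vs 1 in the high-spin reference → 2 extra × P = 44720 cm⁻¹.
Net CFSE = -66648 + 44720 = -21928 cm⁻¹.

-21928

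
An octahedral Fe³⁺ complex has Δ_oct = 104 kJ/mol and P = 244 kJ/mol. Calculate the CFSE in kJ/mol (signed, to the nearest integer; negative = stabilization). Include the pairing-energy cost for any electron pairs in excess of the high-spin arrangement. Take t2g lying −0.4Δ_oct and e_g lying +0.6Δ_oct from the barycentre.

0

Group 8 minus oxidation state +3 gives a d⁵ configuration for Fe³⁺.
With Δ_oct < P the complex is high-spin.
Configuration: t2g^3 e_g^2.
Orbital CFSE = 0.0Δ_oct = 0.0 × 104 = 0 kJ/mol.
High-spin has no excess pairs, so no pairing correction applies.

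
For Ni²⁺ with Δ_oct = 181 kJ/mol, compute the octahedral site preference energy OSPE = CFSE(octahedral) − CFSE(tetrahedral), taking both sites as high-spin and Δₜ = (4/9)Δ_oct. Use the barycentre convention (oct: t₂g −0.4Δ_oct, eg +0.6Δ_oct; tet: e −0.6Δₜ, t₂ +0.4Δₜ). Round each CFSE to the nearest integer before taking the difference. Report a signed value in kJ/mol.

-153

Group 10 minus oxidation state +2 gives a d⁸ configuration for Ni²⁺.
Octahedral (high-spin): t₂g⁶ eg², CFSE = 6(−0.4) + 2(+0.6) = -1.2Δ_oct = -1.2 × 181 = -217 kJ/mol.
Tetrahedral: e⁴ t₂⁴, CFSE = 4(−0.6) + 4(+0.4) = -0.8Δₜ = -0.8 × (4/9) × 181 = -64 kJ/mol.
OSPE = CFSE(oct) − CFSE(tet) = -217 − (-64) = -153 kJ/mol.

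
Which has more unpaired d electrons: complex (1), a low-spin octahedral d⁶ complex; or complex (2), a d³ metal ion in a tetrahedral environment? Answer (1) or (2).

(2)

(1): t2g^6 e_g^0 → 0 unpaired.
(2): Tetrahedral splitting is small, so the complex is high-spin; e² t₂¹ → 3 unpaired.
So (2) has more unpaired electrons.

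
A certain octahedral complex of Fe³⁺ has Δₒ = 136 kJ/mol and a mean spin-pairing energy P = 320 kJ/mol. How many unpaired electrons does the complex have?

Fe³⁺: group 8, so d-count = 8 − 3 = 5.
Since Δₒ = 136 kJ/mol < P = 320 kJ/mol, the complex adopts the high-spin configuration.
That gives t₂g³ eg².
Unpaired electrons: 5.

5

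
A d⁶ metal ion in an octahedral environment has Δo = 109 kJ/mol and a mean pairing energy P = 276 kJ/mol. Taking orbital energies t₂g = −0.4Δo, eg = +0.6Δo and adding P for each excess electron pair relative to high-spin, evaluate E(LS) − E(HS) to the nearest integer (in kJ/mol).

334

High-spin: t₂g⁴ eg², CFSE = -0.4Δo = -44 kJ/mol.
Low-spin t₂g⁶ eg⁰ gives -2.4Δo = -262 kJ/mol, but forming 2 extra pairs costs 2P = 552 kJ/mol, so E(LS) = -262 + 552 = 290 kJ/mol.
E(LS) − E(HS) = 290 − (-44) = 334 kJ/mol.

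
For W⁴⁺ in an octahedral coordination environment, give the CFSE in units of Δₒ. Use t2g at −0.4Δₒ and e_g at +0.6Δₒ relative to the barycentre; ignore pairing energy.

W⁴⁺: group 6, so d-count = 6 − 4 = 2.
For octahedral d² the high- and low-spin configurations coincide.
Configuration: t2g^2 e_g^0.
CFSE = 2(-0.4Δₒ) + 0(0.6Δₒ) = -0.8Δₒ + 0.0Δₒ = -0.8Δₒ.

-0.8 Δₒ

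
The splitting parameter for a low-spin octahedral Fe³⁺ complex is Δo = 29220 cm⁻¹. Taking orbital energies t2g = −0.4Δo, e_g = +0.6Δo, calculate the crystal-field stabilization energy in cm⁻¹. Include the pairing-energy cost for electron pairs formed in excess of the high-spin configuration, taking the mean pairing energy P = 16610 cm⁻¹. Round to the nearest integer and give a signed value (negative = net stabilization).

-25220

Fe sits in group 8; removing 3 electrons leaves Fe³⁺ with 8 − 3 = 5 d electrons.
Electron filling gives t2g^5 e_g^0.
Orbital CFSE = 5(-0.4) + 0(0.6) = -2.0Δo = -2.0 × 29220 = -58440 cm⁻¹.
High-spin d⁵ would be t2g^3 e_g^2 with 0 pairs; low-spin has 2, so 2 excess pairs cost +2P = +33220 cm⁻¹.
Net CFSE = -58440 + 33220 = -25220 cm⁻¹.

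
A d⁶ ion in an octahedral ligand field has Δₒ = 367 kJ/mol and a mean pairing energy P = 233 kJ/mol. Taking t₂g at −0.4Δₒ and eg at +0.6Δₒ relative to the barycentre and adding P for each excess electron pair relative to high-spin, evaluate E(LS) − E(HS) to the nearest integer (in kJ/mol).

In the high-spin limit (t₂g⁴ eg²) the orbital term is -0.4Δₒ = -147 kJ/mol, with no excess pairing.
Low-spin t₂g⁶ eg⁰ gives -2.4Δₒ = -881 kJ/mol, but forming 2 extra pairs costs 2P = 466 kJ/mol, so E(LS) = -881 + 466 = -415 kJ/mol.
Thus E(LS) − E(HS) = -268 kJ/mol.

-268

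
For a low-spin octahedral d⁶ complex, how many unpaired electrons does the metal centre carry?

Configuration: t₂g⁶ eg⁰, giving 0 unpaired electrons.

0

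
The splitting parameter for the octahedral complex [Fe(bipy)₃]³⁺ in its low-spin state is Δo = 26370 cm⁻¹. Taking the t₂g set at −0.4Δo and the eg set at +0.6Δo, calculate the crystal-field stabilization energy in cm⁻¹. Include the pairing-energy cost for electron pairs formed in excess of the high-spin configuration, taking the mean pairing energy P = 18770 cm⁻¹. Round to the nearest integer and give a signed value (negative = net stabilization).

-15200

bipy is neutral, so the +3 overall charge sits on Fe: oxidation state +3.
Fe³⁺: group 8, so d-count = 8 − 3 = 5.
Configuration: t₂g⁵ eg⁰.
The orbital stabilization is -2.0Δo = -2.0 × 26370 = -52740 cm⁻¹.
High-spin d⁵ would be t₂g³ eg² with 0 pairs; low-spin has 2, so 2 excess pairs cost +2P = +37540 cm⁻¹.
Net CFSE = -52740 + 37540 = -15200 cm⁻¹.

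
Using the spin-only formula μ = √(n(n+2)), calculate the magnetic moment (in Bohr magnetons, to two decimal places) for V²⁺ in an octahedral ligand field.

V is in group 5, so V²⁺ is d³ (5 − 2 = 3).
Configuration: t₂g³ eg⁰ → 3 unpaired electrons.
μ(spin-only) = √[3(3+2)] = √15 ≈ 3.87 Bohr magnetons.

3.87 Bohr magnetons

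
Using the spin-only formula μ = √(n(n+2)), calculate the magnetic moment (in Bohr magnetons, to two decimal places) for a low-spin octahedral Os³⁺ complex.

Os³⁺: group 8, so d-count = 8 − 3 = 5.
Configuration: t₂g⁵ eg⁰ → 1 unpaired electron.
μ(spin-only) = √[1(1+2)] = √3 ≈ 1.73 Bohr magnetons.

1.73 Bohr magnetons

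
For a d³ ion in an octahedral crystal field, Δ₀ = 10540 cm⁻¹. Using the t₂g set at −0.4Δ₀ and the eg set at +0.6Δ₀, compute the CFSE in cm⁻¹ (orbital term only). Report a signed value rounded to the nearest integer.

-12648

The d³ electrons fill as t₂g³ eg⁰.
Orbital CFSE = 3(-0.4) + 0(0.6) = -1.2Δ₀ = -1.2 × 10540 = -12648 cm⁻¹.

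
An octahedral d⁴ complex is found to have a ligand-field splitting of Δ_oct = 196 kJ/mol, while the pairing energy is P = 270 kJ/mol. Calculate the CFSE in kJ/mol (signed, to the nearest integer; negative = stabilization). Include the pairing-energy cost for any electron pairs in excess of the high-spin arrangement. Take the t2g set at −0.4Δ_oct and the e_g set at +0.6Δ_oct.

-118

Δ_oct < P, so pairing is avoided: the ground state is high-spin.
Configuration: t2g^3 e_g^1.
Orbital CFSE = -0.6Δ_oct = -0.6 × 196 = -118 kJ/mol.
High-spin has no excess pairs, so no pairing correction applies.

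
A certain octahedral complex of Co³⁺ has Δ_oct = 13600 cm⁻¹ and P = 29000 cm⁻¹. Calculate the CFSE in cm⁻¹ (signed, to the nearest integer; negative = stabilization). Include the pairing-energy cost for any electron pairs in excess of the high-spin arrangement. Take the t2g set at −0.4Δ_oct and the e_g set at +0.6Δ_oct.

Group 9 minus oxidation state +3 gives a d⁶ configuration for Co³⁺.
Here Δ_oct < P (13600 < 29000), so the high-spin state is favoured.
Configuration: t2g^4 e_g^2.
Orbital CFSE = -0.4Δ_oct = -0.4 × 13600 = -5440 cm⁻¹.
High-spin has no excess pairs, so no pairing correction applies.

-5440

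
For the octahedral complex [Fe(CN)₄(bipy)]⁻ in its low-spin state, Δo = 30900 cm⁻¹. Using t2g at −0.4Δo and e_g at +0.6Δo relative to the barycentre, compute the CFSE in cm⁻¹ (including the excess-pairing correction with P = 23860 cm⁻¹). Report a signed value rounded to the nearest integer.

-14080

Ligand charges: 4×(-1) from CN⁻ and 1×(+0) from bipy sum to -4; with overall charge -1, Fe is +3.
Group 8 minus oxidation state +3 gives a d⁵ configuration for Fe³⁺.
Configuration: t2g^5 e_g^0.
CFSE(orbital) = 5×(-0.4Δo) + 0×(0.6Δo) = -2.0Δo; with Δo = 30900 cm⁻¹ that is -61800 cm⁻¹.
Relative to high-spin t2g^3 e_g^2 (0 paired), the low-spin configuration has 2 additional pairs, contributing +2 × 23860 = +47720 cm⁻¹.
Overall CFSE = -61800 + 47720 = -14080 cm⁻¹.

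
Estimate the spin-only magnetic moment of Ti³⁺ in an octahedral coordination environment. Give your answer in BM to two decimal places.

Ti³⁺: group 4, so d-count = 4 − 3 = 1.
Configuration: t₂g¹ eg⁰ → 1 unpaired electron.
μ(spin-only) = √[1(1+2)] = √3 ≈ 1.73 BM.

1.73 BM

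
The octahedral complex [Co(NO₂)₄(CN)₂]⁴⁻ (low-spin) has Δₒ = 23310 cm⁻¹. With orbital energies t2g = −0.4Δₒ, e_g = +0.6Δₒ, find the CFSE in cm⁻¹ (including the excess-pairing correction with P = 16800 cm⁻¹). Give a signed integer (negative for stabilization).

-25158

Ligand charges: 4×(-1) from NO₂⁻ and 2×(-1) from CN⁻ sum to -6; with overall charge -4, Co is +2.
Co²⁺: group 9, so d-count = 9 − 2 = 7.
The d⁷ electrons fill as t2g^6 e_g^1.
CFSE(orbital) = 6×(-0.4Δₒ) + 1×(0.6Δₒ) = -1.8Δₒ; with Δₒ = 23310 cm⁻¹ that is -41958 cm⁻¹.
High-spin d⁷ would be t2g^5 e_g^2 with 2 pairs; low-spin has 3, so 1 excess pair costs +1P = +16800 cm⁻¹.
Net CFSE = -41958 + 16800 = -25158 cm⁻¹.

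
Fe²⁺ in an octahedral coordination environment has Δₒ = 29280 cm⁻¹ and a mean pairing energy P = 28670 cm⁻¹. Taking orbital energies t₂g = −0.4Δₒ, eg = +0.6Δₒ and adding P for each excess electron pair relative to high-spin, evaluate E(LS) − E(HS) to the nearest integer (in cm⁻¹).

-1220

Fe²⁺: group 8, so d-count = 8 − 2 = 6.
High-spin: t₂g⁴ eg², CFSE = -0.4Δₒ = -11712 cm⁻¹.
Low-spin t₂g⁶ eg⁰ gives -2.4Δₒ = -70272 cm⁻¹, but forming 2 extra pairs costs 2P = 57340 cm⁻¹, so E(LS) = -70272 + 57340 = -12932 cm⁻¹.
The difference is -12932 − (-11712) = -1220 cm⁻¹, so low-spin lies lower.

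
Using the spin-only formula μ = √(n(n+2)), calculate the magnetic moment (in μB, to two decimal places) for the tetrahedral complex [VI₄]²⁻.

Each I⁻ contributes -1; 4 × (-1) = -4. With overall charge -2, V is in the +2 oxidation state.
Group 5 minus oxidation state +2 gives a d³ configuration for V²⁺.
Tetrahedral splitting is small, so the complex is high-spin.
Configuration: e² t₂¹ → 3 unpaired electrons.
μ(spin-only) = √[3(3+2)] = √15 ≈ 3.87 μB.

3.87 μB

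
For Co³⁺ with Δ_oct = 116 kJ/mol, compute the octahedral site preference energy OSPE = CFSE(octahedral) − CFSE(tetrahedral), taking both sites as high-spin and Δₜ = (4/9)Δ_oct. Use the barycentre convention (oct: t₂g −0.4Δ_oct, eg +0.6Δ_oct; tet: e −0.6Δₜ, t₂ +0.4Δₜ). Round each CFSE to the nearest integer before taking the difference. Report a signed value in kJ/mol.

-15

Co is in group 9, so Co³⁺ is d⁶ (9 − 3 = 6).
Octahedral high-spin t₂g⁴ eg²: CFSE = -0.4 × 116 = -46 kJ/mol.
In a tetrahedral site the filling is e³ t₂³: CFSE(tet) = -0.6Δₜ = -0.6 × (4/9)(116) = -31 kJ/mol.
OSPE = CFSE(oct) − CFSE(tet) = -46 − (-31) = -15 kJ/mol.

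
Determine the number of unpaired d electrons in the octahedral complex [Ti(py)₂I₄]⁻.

Ligand charges: 2×(+0) from py and 4×(-1) from I⁻ sum to -4; with overall charge -1, Ti is +3.
Ti³⁺: group 4, so d-count = 4 − 3 = 1.
Configuration: t₂g¹ eg⁰, giving 1 unpaired electron.

1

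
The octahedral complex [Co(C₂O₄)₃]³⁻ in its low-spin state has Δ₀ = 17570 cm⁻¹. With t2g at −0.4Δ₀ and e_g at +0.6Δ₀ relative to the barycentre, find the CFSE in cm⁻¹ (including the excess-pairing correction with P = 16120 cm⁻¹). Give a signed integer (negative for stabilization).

-9928

Each C₂O₄²⁻ contributes -2; 3 × (-2) = -6. With overall charge -3, Co is in the +3 oxidation state.
Group 9 minus oxidation state +3 gives a d⁶ configuration for Co³⁺.
The d⁶ electrons fill as t2g^6 e_g^0.
CFSE(orbital) = 6×(-0.4Δ₀) + 0×(0.6Δ₀) = -2.4Δ₀; with Δ₀ = 17570 cm⁻¹ that is -42168 cm⁻¹.
High-spin d⁶ would be t2g^4 e_g^2 with 1 pair; low-spin has 3, so 2 excess pairs cost +2P = +32240 cm⁻¹.
Combining: -42168 + 32240 = -9928 cm⁻¹.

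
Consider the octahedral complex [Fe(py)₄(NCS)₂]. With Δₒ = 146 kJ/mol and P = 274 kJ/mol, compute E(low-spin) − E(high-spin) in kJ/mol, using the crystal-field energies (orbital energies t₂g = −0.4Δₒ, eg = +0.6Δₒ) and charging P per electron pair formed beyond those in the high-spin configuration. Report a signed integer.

Ligand charges: 4×(+0) from py and 2×(-1) from NCS⁻ sum to -2; with overall charge +0, Fe is +2.
Fe is in group 8, so Fe²⁺ is d⁶ (8 − 2 = 6).
High-spin d⁶ fills as t₂g⁴ eg² with CFSE 4(−0.4) + 2(+0.6) = -0.4Δₒ = -58 kJ/mol.
Low-spin: t₂g⁶ eg⁰, orbital CFSE = -2.4Δₒ = -350 kJ/mol; plus 2 excess pairs × P = +548 kJ/mol; total 198 kJ/mol.
E(LS) − E(HS) = 198 − (-58) = 256 kJ/mol.

256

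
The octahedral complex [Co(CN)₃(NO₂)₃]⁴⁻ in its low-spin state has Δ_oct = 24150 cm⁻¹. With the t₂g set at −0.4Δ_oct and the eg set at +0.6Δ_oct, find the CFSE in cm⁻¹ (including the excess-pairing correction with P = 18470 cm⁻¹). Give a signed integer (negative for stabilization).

-25000

Ligand charges: 3×(-1) from CN⁻ and 3×(-1) from NO₂⁻ sum to -6; with overall charge -4, Co is +2.
Group 9 minus oxidation state +2 gives a d⁷ configuration for Co²⁺.
Configuration: t₂g⁶ eg¹.
CFSE(orbital) = 6×(-0.4Δ_oct) + 1×(0.6Δ_oct) = -1.8Δ_oct; with Δ_oct = 24150 cm⁻¹ that is -43470 cm⁻¹.
High-spin d⁷ would be t₂g⁵ eg² with 2 pairs; low-spin has 3, so 1 excess pair costs +1P = +18470 cm⁻¹.
Combining: -43470 + 18470 = -25000 cm⁻¹.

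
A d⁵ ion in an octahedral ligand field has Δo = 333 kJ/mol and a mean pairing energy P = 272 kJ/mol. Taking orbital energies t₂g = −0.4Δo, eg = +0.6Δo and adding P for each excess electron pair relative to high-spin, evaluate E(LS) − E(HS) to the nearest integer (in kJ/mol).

High-spin d⁵ fills as t₂g³ eg² with CFSE 3(−0.4) + 2(+0.6) = 0.0Δo = 0 kJ/mol.
Low-spin: t₂g⁵ eg⁰, orbital CFSE = -2.0Δo = -666 kJ/mol; plus 2 excess pairs × P = +544 kJ/mol; total -122 kJ/mol.
Thus E(LS) − E(HS) = -122 kJ/mol.

-122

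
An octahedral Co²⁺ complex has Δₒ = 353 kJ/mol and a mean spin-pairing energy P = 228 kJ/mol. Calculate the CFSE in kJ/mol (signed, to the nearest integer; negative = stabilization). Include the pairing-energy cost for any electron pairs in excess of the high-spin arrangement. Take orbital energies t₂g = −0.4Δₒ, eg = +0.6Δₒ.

Co is in group 9, so Co²⁺ is d⁷ (9 − 2 = 7).
Since Δₒ = 353 kJ/mol > P = 228 kJ/mol, the complex adopts the low-spin configuration.
Configuration: t₂g⁶ eg¹.
Orbital CFSE = -1.8Δₒ = -1.8 × 353 = -635 kJ/mol.
Excess pairs vs high-spin: 3 − 2 = 1; pairing cost = +228 kJ/mol.
Net CFSE = -635 + 228 = -407 kJ/mol.

-407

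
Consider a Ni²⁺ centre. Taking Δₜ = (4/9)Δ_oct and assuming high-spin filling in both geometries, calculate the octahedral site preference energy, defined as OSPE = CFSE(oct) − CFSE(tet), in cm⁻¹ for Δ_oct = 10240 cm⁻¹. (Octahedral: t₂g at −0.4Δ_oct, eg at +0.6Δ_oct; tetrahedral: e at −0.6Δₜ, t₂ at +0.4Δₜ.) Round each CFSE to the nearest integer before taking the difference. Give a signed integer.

-8647

Group 10 minus oxidation state +2 gives a d⁸ configuration for Ni²⁺.
Octahedral (high-spin): t2g^6 e_g^2, CFSE = 6(−0.4) + 2(+0.6) = -1.2Δ_oct = -1.2 × 10240 = -12288 cm⁻¹.
Tetrahedral: e^4 t2^4, CFSE = 4(−0.6) + 4(+0.4) = -0.8Δₜ = -0.8 × (4/9) × 10240 = -3641 cm⁻¹.
OSPE = CFSE(oct) − CFSE(tet) = -12288 − (-3641) = -8647 cm⁻¹.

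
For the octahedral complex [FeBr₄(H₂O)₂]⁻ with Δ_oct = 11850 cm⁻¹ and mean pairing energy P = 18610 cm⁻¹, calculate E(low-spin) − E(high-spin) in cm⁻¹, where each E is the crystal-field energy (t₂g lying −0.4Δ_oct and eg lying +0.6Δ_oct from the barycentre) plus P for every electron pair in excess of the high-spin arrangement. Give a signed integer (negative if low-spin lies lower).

13520

Ligand charges: 4×(-1) from Br⁻ and 2×(+0) from H₂O sum to -4; with overall charge -1, Fe is +3.
Group 8 minus oxidation state +3 gives a d⁵ configuration for Fe³⁺.
High-spin d⁵ fills as t₂g³ eg² with CFSE 3(−0.4) + 2(+0.6) = 0.0Δ_oct = 0 cm⁻¹.
Low-spin: t₂g⁵ eg⁰, orbital CFSE = -2.0Δ_oct = -23700 cm⁻¹; plus 2 excess pairs × P = +37220 cm⁻¹; total 13520 cm⁻¹.
Thus E(LS) − E(HS) = 13520 cm⁻¹.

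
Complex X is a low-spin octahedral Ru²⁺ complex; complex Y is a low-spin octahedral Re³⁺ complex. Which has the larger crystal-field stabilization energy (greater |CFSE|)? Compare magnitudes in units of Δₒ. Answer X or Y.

X: Ru sits in group 8; removing 2 electrons leaves Ru²⁺ with 8 − 2 = 6 d electrons; t₂g⁶ eg⁰, CFSE = -2.4Δₒ.
Y: Re³⁺: group 7, so d-count = 7 − 3 = 4; t₂g⁴ eg⁰, CFSE = -1.6Δₒ.
So X has the larger |CFSE|.

X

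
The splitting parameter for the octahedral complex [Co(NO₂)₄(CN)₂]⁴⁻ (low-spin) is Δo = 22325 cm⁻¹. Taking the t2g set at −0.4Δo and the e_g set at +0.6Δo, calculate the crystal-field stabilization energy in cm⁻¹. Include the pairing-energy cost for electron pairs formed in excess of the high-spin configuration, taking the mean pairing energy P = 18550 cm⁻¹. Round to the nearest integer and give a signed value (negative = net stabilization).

Ligand charges: 4×(-1) from NO₂⁻ and 2×(-1) from CN⁻ sum to -6; with overall charge -4, Co is +2.
Co is in group 9, so Co²⁺ is d⁷ (9 − 2 = 7).
The d⁷ electrons fill as t2g^6 e_g^1.
The orbital stabilization is -1.8Δo = -1.8 × 22325 = -40185 cm⁻¹.
Pairing penalty: 3 pairs vs 2 in the high-spin reference → 1 extra × P = 18550 cm⁻¹.
Net CFSE = -40185 + 18550 = -21635 cm⁻¹.

-21635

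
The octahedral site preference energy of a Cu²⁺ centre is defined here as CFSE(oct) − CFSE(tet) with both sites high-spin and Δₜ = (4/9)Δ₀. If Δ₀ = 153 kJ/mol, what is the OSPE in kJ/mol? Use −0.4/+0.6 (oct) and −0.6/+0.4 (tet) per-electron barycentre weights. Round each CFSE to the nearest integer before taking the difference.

-65

Group 11 minus oxidation state +2 gives a d⁹ configuration for Cu²⁺.
Octahedral (high-spin): t₂g⁶ eg³, CFSE = 6(−0.4) + 3(+0.6) = -0.6Δ₀ = -0.6 × 153 = -92 kJ/mol.
Tetrahedral: e⁴ t₂⁵, CFSE = 4(−0.6) + 5(+0.4) = -0.4Δₜ = -0.4 × (4/9) × 153 = -27 kJ/mol.
Subtracting, OSPE = -92 − (-27) = -65 kJ/mol.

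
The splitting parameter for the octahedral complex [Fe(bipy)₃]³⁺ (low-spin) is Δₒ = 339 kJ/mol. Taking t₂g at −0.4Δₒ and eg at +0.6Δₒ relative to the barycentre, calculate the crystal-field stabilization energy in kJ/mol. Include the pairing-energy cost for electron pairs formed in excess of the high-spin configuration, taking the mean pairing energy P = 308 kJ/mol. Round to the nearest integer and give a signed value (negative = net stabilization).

bipy is neutral, so the +3 overall charge sits on Fe: oxidation state +3.
Fe³⁺: group 8, so d-count = 8 − 3 = 5.
Configuration: t₂g⁵ eg⁰.
The orbital stabilization is -2.0Δₒ = -2.0 × 339 = -678 kJ/mol.
Pairing penalty: 2 pairs vs 0 in the high-spin reference → 2 extra × P = 616 kJ/mol.
Combining: -678 + 616 = -62 kJ/mol.

-62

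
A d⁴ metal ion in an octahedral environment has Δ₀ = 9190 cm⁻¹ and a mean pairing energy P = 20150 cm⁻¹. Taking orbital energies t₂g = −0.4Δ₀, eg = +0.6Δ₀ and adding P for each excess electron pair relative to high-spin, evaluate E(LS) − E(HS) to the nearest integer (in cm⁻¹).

In the high-spin limit (t₂g³ eg¹) the orbital term is -0.6Δ₀ = -5514 cm⁻¹, with no excess pairing.
For low-spin the configuration is t₂g⁴ eg⁰: orbital energy -1.6 × 9190 = -14704 cm⁻¹, and 1 additional pair relative to high-spin adds 20150 cm⁻¹, giving 5446 cm⁻¹.
The difference is 5446 − (-5514) = 10960 cm⁻¹, so high-spin lies lower.

10960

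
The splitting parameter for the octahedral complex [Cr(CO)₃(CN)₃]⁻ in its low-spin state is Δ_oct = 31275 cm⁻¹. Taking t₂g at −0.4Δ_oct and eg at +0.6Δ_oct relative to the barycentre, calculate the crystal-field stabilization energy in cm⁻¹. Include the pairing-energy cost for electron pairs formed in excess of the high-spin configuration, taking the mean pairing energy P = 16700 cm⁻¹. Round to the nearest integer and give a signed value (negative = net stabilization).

-33340

Ligand charges: 3×(+0) from CO and 3×(-1) from CN⁻ sum to -3; with overall charge -1, Cr is +2.
Cr²⁺: group 6, so d-count = 6 − 2 = 4.
Electron filling gives t₂g⁴ eg⁰.
CFSE(orbital) = 4×(-0.4Δ_oct) + 0×(0.6Δ_oct) = -1.6Δ_oct; with Δ_oct = 31275 cm⁻¹ that is -50040 cm⁻¹.
Pairing penalty: 1 pair vs 0 in the high-spin reference → 1 extra × P = 16700 cm⁻¹.
Net CFSE = -50040 + 16700 = -33340 cm⁻¹.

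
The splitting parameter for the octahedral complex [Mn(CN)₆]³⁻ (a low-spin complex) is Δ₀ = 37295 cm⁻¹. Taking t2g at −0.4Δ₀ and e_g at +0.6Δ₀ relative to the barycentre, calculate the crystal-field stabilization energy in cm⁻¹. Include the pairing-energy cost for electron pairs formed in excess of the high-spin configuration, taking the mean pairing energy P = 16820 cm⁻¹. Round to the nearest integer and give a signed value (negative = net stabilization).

Each CN⁻ contributes -1; 6 × (-1) = -6. With overall charge -3, Mn is in the +3 oxidation state.
Mn sits in group 7; removing 3 electrons leaves Mn³⁺ with 7 − 3 = 4 d electrons.
Electron filling gives t2g^4 e_g^0.
The orbital stabilization is -1.6Δ₀ = -1.6 × 37295 = -59672 cm⁻¹.
Pairing penalty: 1 pair vs 0 in the high-spin reference → 1 extra × P = 16820 cm⁻¹.
Overall CFSE = -59672 + 16820 = -42852 cm⁻¹.

-42852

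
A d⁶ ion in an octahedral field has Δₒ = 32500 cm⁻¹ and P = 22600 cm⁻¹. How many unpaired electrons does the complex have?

0

Since Δₒ = 32500 cm⁻¹ > P = 22600 cm⁻¹, the complex adopts the low-spin configuration.
Filling d⁶ accordingly: t₂g⁶ eg⁰.
Unpaired electrons: 0.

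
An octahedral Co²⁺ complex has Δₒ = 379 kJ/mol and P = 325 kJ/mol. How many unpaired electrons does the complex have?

1

Co is in group 9, so Co²⁺ is d⁷ (9 − 2 = 7).
Δₒ > P, so pairing is preferred: the ground state is low-spin.
Filling d⁷ accordingly: t₂g⁶ eg¹.
Unpaired electrons: 1.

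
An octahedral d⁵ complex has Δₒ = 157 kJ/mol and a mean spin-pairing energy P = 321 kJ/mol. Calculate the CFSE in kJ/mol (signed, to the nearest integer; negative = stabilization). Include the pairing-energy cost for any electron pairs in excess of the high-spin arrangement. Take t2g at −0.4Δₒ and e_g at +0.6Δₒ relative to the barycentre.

0

With Δₒ < P the complex is high-spin.
That gives t2g^3 e_g^2.
Orbital CFSE = 0.0Δₒ = 0.0 × 157 = 0 kJ/mol.
High-spin has no excess pairs, so no pairing correction applies.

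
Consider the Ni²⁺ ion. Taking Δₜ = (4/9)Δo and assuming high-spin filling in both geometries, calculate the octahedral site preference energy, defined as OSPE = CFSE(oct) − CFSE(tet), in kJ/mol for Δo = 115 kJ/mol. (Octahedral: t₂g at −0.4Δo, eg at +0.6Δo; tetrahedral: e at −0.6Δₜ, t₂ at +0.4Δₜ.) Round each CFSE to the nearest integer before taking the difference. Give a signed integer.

-97

Ni²⁺: group 10, so d-count = 10 − 2 = 8.
In an octahedral site d⁸ (HS) is t₂g⁶ eg², giving CFSE(oct) = -1.2Δo = -138 kJ/mol.
Tetrahedral: e⁴ t₂⁴, CFSE = 4(−0.6) + 4(+0.4) = -0.8Δₜ = -0.8 × (4/9) × 115 = -41 kJ/mol.
OSPE = CFSE(oct) − CFSE(tet) = -138 − (-41) = -97 kJ/mol.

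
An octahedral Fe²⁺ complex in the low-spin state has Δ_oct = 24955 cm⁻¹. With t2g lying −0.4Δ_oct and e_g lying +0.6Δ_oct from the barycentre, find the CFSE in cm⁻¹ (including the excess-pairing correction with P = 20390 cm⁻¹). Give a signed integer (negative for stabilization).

Fe²⁺: group 8, so d-count = 8 − 2 = 6.
Configuration: t2g^6 e_g^0.
Orbital CFSE = 6(-0.4) + 0(0.6) = -2.4Δ_oct = -2.4 × 24955 = -59892 cm⁻¹.
Pairing penalty: 3 pairs vs 1 in the high-spin reference → 2 extra × P = 40780 cm⁻¹.
Net CFSE = -59892 + 40780 = -19112 cm⁻¹.

-19112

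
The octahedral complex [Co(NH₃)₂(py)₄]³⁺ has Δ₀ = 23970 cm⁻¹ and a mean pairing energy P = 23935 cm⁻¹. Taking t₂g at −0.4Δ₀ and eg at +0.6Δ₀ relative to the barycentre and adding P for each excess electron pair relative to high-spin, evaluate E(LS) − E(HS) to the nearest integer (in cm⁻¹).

-70

Ligand charges: 2×(+0) from NH₃ and 4×(+0) from py sum to +0; with overall charge +3, Co is +3.
Co³⁺: group 9, so d-count = 9 − 3 = 6.
High-spin d⁶ fills as t₂g⁴ eg² with CFSE 4(−0.4) + 2(+0.6) = -0.4Δ₀ = -9588 cm⁻¹.
Low-spin t₂g⁶ eg⁰ gives -2.4Δ₀ = -57528 cm⁻¹, but forming 2 extra pairs costs 2P = 47870 cm⁻¹, so E(LS) = -57528 + 47870 = -9658 cm⁻¹.
The difference is -9658 − (-9588) = -70 cm⁻¹, so low-spin lies lower.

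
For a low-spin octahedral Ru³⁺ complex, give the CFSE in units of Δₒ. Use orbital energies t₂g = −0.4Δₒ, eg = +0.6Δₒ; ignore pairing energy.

-2.0 Δₒ

Ru³⁺: group 8, so d-count = 8 − 3 = 5.
Configuration: t₂g⁵ eg⁰.
CFSE = 5(-0.4Δₒ) + 0(0.6Δₒ) = -2.0Δₒ + 0.0Δₒ = -2.0Δₒ.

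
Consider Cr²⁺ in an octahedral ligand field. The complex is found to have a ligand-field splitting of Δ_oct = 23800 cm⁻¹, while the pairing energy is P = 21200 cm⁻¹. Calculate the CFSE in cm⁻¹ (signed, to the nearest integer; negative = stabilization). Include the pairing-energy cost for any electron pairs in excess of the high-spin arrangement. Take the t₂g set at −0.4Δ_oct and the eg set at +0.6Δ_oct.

Cr²⁺: group 6, so d-count = 6 − 2 = 4.
Here Δ_oct > P (23800 > 21200), so the low-spin state is favoured.
Filling d⁴ accordingly: t₂g⁴ eg⁰.
Orbital CFSE = -1.6Δ_oct = -1.6 × 23800 = -38080 cm⁻¹.
Excess pairs vs high-spin: 1 − 0 = 1; pairing cost = +21200 cm⁻¹.
Net CFSE = -38080 + 21200 = -16880 cm⁻¹.

-16880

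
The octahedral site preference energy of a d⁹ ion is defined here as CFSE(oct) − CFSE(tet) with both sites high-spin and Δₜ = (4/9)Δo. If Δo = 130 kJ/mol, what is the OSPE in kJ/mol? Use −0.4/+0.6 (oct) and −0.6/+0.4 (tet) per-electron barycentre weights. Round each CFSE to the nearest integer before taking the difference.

-55

Octahedral high-spin t₂g⁶ eg³: CFSE = -0.6 × 130 = -78 kJ/mol.
Tetrahedral e⁴ t₂⁵ gives -0.4Δₜ = -0.4 × (4/9) × 130 = -23 kJ/mol.
OSPE = CFSE(oct) − CFSE(tet) = -78 − (-23) = -55 kJ/mol.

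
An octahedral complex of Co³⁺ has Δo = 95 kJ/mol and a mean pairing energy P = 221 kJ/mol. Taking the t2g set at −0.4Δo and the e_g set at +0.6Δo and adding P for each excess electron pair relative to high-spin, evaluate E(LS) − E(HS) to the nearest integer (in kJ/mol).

Co³⁺: group 9, so d-count = 9 − 3 = 6.
In the high-spin limit (t2g^4 e_g^2) the orbital term is -0.4Δo = -38 kJ/mol, with no excess pairing.
Low-spin t2g^6 e_g^0 gives -2.4Δo = -228 kJ/mol, but forming 2 extra pairs costs 2P = 442 kJ/mol, so E(LS) = -228 + 442 = 214 kJ/mol.
E(LS) − E(HS) = 214 − (-38) = 252 kJ/mol.

252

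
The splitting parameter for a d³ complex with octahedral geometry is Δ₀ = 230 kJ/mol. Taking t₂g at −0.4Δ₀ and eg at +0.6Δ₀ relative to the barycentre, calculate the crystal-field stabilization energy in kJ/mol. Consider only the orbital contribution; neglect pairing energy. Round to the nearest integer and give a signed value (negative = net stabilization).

For octahedral d³ the high- and low-spin configurations coincide.
Electron filling gives t₂g³ eg⁰.
CFSE(orbital) = 3×(-0.4Δ₀) + 0×(0.6Δ₀) = -1.2Δ₀; with Δ₀ = 230 kJ/mol that is -276 kJ/mol.

-276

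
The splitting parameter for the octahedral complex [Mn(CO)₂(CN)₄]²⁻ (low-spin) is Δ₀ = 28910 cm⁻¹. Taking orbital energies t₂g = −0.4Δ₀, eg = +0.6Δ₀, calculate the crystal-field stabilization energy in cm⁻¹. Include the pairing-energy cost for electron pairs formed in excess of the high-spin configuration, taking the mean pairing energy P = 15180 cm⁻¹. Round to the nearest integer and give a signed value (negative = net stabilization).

Ligand charges: 2×(+0) from CO and 4×(-1) from CN⁻ sum to -4; with overall charge -2, Mn is +2.
Mn sits in group 7; removing 2 electrons leaves Mn²⁺ with 7 − 2 = 5 d electrons.
The d⁵ electrons fill as t₂g⁵ eg⁰.
The orbital stabilization is -2.0Δ₀ = -2.0 × 28910 = -57820 cm⁻¹.
Relative to high-spin t₂g³ eg² (0 paired), the low-spin configuration has 2 additional pairs, contributing +2 × 15180 = +30360 cm⁻¹.
Combining: -57820 + 30360 = -27460 cm⁻¹.

-27460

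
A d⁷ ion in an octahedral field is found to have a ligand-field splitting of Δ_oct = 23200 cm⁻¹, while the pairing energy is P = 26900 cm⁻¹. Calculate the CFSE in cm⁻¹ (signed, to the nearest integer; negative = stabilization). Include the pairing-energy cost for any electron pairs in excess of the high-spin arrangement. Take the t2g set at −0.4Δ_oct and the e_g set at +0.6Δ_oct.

Since Δ_oct = 23200 cm⁻¹ < P = 26900 cm⁻¹, the complex adopts the high-spin configuration.
Filling d⁷ accordingly: t2g^5 e_g^2.
Orbital CFSE = -0.8Δ_oct = -0.8 × 23200 = -18560 cm⁻¹.
High-spin has no excess pairs, so no pairing correction applies.

-18560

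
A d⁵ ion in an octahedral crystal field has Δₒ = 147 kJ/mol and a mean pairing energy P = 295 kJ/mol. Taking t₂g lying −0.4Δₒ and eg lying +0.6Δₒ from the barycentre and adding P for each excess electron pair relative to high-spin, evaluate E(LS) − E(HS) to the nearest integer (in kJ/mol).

In the high-spin limit (t₂g³ eg²) the orbital term is 0.0Δₒ = 0 kJ/mol, with no excess pairing.
For low-spin the configuration is t₂g⁵ eg⁰: orbital energy -2.0 × 147 = -294 kJ/mol, and 2 additional pairs relative to high-spin add 590 kJ/mol, giving 296 kJ/mol.
E(LS) − E(HS) = 296 − (0) = 296 kJ/mol.

296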